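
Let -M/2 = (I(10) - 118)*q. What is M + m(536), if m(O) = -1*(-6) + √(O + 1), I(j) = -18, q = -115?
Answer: -31274 + √537 ≈ -31251.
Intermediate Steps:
M = -31280 (M = -2*(-18 - 118)*(-115) = -(-272)*(-115) = -2*15640 = -31280)
m(O) = 6 + √(1 + O)
M + m(536) = -31280 + (6 + √(1 + 536)) = -31280 + (6 + √537) = -31274 + √537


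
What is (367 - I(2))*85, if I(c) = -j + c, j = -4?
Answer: 30685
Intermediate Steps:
I(c) = 4 + c (I(c) = -1*(-4) + c = 4 + c)
(367 - I(2))*85 = (367 - (4 + 2))*85 = (367 - 1*6)*85 = (367 - 6)*85 = 361*85 = 30685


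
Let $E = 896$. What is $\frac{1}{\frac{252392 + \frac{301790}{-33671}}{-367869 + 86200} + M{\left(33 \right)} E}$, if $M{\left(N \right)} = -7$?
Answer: $- \frac{9484076899}{59492628299770} \approx -0.00015942$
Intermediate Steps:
$\frac{1}{\frac{252392 + \frac{301790}{-33671}}{-367869 + 86200} + M{\left(33 \right)} E} = \frac{1}{\frac{252392 + \frac{301790}{-33671}}{-367869 + 86200} - 6272} = \frac{1}{\frac{252392 + 301790 \left(- \frac{1}{33671}\right)}{-281669} - 6272} = \frac{1}{\left(252392 - \frac{301790}{33671}\right) \left(- \frac{1}{281669}\right) - 6272} = \frac{1}{\frac{8497989242}{33671} \left(- \frac{1}{281669}\right) - 6272} = \frac{1}{- \frac{8497989242}{9484076899} - 6272} = \frac{1}{- \frac{59492628299770}{9484076899}} = - \frac{9484076899}{59492628299770}$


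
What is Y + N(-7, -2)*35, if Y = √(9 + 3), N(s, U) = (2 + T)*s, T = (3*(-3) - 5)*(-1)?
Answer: -3920 + 2*√3 ≈ -3916.5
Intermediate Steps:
T = 14 (T = (-9 - 5)*(-1) = -14*(-1) = 14)
N(s, U) = 16*s (N(s, U) = (2 + 14)*s = 16*s)
Y = 2*√3 (Y = √12 = 2*√3 ≈ 3.4641)
Y + N(-7, -2)*35 = 2*√3 + (16*(-7))*35 = 2*√3 - 112*35 = 2*√3 - 3920 = -3920 + 2*√3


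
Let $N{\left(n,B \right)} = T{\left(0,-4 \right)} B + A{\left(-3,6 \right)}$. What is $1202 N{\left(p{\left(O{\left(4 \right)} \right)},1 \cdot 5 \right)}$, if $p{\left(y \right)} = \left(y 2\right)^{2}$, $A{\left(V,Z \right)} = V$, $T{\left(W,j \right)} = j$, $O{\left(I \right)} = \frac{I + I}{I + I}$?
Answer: $-27646$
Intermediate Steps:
$O{\left(I \right)} = 1$ ($O{\left(I \right)} = \frac{2 I}{2 I} = 2 I \frac{1}{2 I} = 1$)
$p{\left(y \right)} = 4 y^{2}$ ($p{\left(y \right)} = \left(2 y\right)^{2} = 4 y^{2}$)
$N{\left(n,B \right)} = -3 - 4 B$ ($N{\left(n,B \right)} = - 4 B - 3 = -3 - 4 B$)
$1202 N{\left(p{\left(O{\left(4 \right)} \right)},1 \cdot 5 \right)} = 1202 \left(-3 - 4 \cdot 1 \cdot 5\right) = 1202 \left(-3 - 20\right) = 1202 \left(-23\right) = -27646$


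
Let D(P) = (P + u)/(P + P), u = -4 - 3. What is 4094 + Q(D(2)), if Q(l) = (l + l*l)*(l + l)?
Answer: 130983/32 ≈ 4093.2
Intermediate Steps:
u = -7
D(P) = (-7 + P)/(2*P) (D(P) = (P - 7)/(P + P) = (-7 + P)/((2*P)) = (-7 + P)*(1/(2*P)) = (-7 + P)/(2*P))
Q(l) = 2*l*(l + l²) (Q(l) = (l + l²)*(2*l) = 2*l*(l + l²))
4094 + Q(D(2)) = 4094 + 2*((½)*(-7 + 2)/2)²*(1 + (½)*(-7 + 2)/2) = 4094 + 2*((½)*(½)*(-5))²*(1 + (½)*(½)*(-5)) = 4094 + 2*(-5/4)²*(1 - 5/4) = 4094 + 2*(25/16)*(-¼) = 4094 - 25/32 = 130983/32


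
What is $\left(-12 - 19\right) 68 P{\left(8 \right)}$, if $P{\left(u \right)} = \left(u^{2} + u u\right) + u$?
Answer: $-286688$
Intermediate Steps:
$P{\left(u \right)} = u + 2 u^{2}$ ($P{\left(u \right)} = \left(u^{2} + u^{2}\right) + u = 2 u^{2} + u = u + 2 u^{2}$)
$\left(-12 - 19\right) 68 P{\left(8 \right)} = \left(-12 - 19\right) 68 \cdot 8 \left(1 + 2 \cdot 8\right) = \left(-31\right) 68 \cdot 8 \left(1 + 16\right) = - 2108 \cdot 8 \cdot 17 = \left(-2108\right) 136 = -286688$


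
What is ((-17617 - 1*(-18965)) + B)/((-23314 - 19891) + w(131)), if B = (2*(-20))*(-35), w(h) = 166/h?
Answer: -119996/1886563 ≈ -0.063606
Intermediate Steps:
B = 1400 (B = -40*(-35) = 1400)
((-17617 - 1*(-18965)) + B)/((-23314 - 19891) + w(131)) = ((-17617 - 1*(-18965)) + 1400)/((-23314 - 19891) + 166/131) = ((-17617 + 18965) + 1400)/(-43205 + 166*(1/131)) = (1348 + 1400)/(-43205 + 166/131) = 2748/(-5659689/131) = 2748*(-131/5659689) = -119996/1886563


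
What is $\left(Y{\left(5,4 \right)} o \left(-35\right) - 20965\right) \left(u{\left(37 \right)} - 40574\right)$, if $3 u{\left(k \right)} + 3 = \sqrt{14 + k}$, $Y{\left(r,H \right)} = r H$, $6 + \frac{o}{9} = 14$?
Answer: $2895634875 - \frac{71365 \sqrt{51}}{3} \approx 2.8955 \cdot 10^{9}$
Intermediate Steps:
$o = 72$ ($o = -54 + 9 \cdot 14 = -54 + 126 = 72$)
$Y{\left(r,H \right)} = H r$
$u{\left(k \right)} = -1 + \frac{\sqrt{14 + k}}{3}$
$\left(Y{\left(5,4 \right)} o \left(-35\right) - 20965\right) \left(u{\left(37 \right)} - 40574\right) = \left(4 \cdot 5 \cdot 72 \left(-35\right) - 20965\right) \left(\left(-1 + \frac{\sqrt{14 + 37}}{3}\right) - 40574\right) = \left(20 \cdot 72 \left(-35\right) - 20965\right) \left(\left(-1 + \frac{\sqrt{51}}{3}\right) - 40574\right) = \left(1440 \left(-35\right) - 20965\right) \left(-40575 + \frac{\sqrt{51}}{3}\right) = \left(-50400 - 20965\right) \left(-40575 + \frac{\sqrt{51}}{3}\right) = - 71365 \left(-40575 + \frac{\sqrt{51}}{3}\right) = 2895634875 - \frac{71365 \sqrt{51}}{3}$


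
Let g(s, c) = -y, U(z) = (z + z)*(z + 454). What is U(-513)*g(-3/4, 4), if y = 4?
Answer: -242136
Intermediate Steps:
U(z) = 2*z*(454 + z) (U(z) = (2*z)*(454 + z) = 2*z*(454 + z))
g(s, c) = -4 (g(s, c) = -1*4 = -4)
U(-513)*g(-3/4, 4) = (2*(-513)*(454 - 513))*(-4) = (2*(-513)*(-59))*(-4) = 60534*(-4) = -242136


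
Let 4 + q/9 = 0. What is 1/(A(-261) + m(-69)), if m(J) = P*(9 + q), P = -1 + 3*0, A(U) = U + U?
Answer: -1/495 ≈ -0.0020202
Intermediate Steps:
A(U) = 2*U
q = -36 (q = -36 + 9*0 = -36 + 0 = -36)
P = -1 (P = -1 + 0 = -1)
m(J) = 27 (m(J) = -(9 - 36) = -1*(-27) = 27)
1/(A(-261) + m(-69)) = 1/(2*(-261) + 27) = 1/(-522 + 27) = 1/(-495) = -1/495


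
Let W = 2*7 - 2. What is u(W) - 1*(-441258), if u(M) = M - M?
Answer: 441258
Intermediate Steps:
W = 12 (W = 14 - 2 = 12)
u(M) = 0
u(W) - 1*(-441258) = 0 - 1*(-441258) = 0 + 441258 = 441258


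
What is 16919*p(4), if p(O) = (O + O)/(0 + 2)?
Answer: 67676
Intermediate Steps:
p(O) = O (p(O) = (2*O)/2 = (2*O)*(½) = O)
16919*p(4) = 16919*4 = 67676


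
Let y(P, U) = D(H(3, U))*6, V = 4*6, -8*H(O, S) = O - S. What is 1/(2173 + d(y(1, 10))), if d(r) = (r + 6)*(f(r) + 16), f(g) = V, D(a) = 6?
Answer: 1/3853 ≈ 0.00025954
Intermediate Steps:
H(O, S) = -O/8 + S/8 (H(O, S) = -(O - S)/8 = -O/8 + S/8)
V = 24
f(g) = 24
y(P, U) = 36 (y(P, U) = 6*6 = 36)
d(r) = 240 + 40*r (d(r) = (r + 6)*(24 + 16) = (6 + r)*40 = 240 + 40*r)
1/(2173 + d(y(1, 10))) = 1/(2173 + (240 + 40*36)) = 1/(2173 + (240 + 1440)) = 1/(2173 + 1680) = 1/3853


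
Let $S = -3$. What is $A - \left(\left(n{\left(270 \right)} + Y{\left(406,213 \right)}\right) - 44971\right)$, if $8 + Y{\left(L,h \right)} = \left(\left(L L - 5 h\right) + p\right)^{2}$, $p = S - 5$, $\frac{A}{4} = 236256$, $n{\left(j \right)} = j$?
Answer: $-26817330436$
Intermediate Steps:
$A = 945024$ ($A = 4 \cdot 236256 = 945024$)
$p = -8$ ($p = -3 - 5 = -8$)
$Y{\left(L,h \right)} = -8 + \left(-8 + L^{2} - 5 h\right)^{2}$ ($Y{\left(L,h \right)} = -8 + \left(\left(L L - 5 h\right) - 8\right)^{2} = -8 + \left(\left(L^{2} - 5 h\right) - 8\right)^{2} = -8 + \left(-8 + L^{2} - 5 h\right)^{2}$)
$A - \left(\left(n{\left(270 \right)} + Y{\left(406,213 \right)}\right) - 44971\right) = 945024 - \left(\left(270 - \left(8 - \left(8 - 406^{2} + 5 \cdot 213\right)^{2}\right)\right) - 44971\right) = 945024 - \left(\left(270 - \left(8 - \left(8 - 164836 + 1065\right)^{2}\right)\right) - 44971\right) = 945024 - \left(\left(270 - \left(8 - \left(-163763\right)^{2}\right)\right) - 44971\right) = 945024 - \left(\left(270 + \left(-8 + 26818320169\right)\right) - 44971\right) = 945024 - \left(\left(270 + 26818320161\right) - 44971\right) = 945024 - \left(26818320431 - 44971\right) = 945024 - 26818275460 = -26817330436$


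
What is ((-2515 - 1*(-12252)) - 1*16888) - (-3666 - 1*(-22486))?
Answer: -25971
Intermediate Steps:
((-2515 - 1*(-12252)) - 1*16888) - (-3666 - 1*(-22486)) = ((-2515 + 12252) - 16888) - (-3666 + 22486) = (9737 - 16888) - 1*18820 = -7151 - 18820 = -25971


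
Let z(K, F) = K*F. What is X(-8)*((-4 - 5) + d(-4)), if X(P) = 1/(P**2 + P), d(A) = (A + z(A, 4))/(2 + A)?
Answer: 1/56 ≈ 0.017857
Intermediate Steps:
z(K, F) = F*K
d(A) = 5*A/(2 + A) (d(A) = (A + 4*A)/(2 + A) = (5*A)/(2 + A) = 5*A/(2 + A))
X(P) = 1/(P + P**2)
X(-8)*((-4 - 5) + d(-4)) = (1/((-8)*(1 - 8)))*((-4 - 5) + 5*(-4)/(2 - 4)) = (-1/8/(-7))*(-9 + 5*(-4)/(-2)) = (-1/8*(-1/7))*(-9 + 5*(-4)*(-1/2)) = (-9 + 10)/56 = (1/56)*1 = 1/56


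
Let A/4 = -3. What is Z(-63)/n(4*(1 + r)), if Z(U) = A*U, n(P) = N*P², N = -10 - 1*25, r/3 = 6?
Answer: -27/7220 ≈ -0.0037396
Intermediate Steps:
A = -12 (A = 4*(-3) = -12)
r = 18 (r = 3*6 = 18)
N = -35 (N = -10 - 25 = -35)
n(P) = -35*P²
Z(U) = -12*U
Z(-63)/n(4*(1 + r)) = (-12*(-63))/((-35*16*(1 + 18)²)) = 756/((-35*(4*19)²)) = 756/((-35*76²)) = 756/((-35*5776)) = 756/(-202160) = 756*(-1/202160) = -27/7220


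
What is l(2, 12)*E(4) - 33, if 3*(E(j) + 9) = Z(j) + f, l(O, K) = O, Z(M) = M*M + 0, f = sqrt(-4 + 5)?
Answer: -119/3 ≈ -39.667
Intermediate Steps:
f = 1 (f = sqrt(1) = 1)
Z(M) = M**2 (Z(M) = M**2 + 0 = M**2)
E(j) = -26/3 + j**2/3 (E(j) = -9 + (j**2 + 1)/3 = -9 + (1 + j**2)/3 = -9 + (1/3 + j**2/3) = -26/3 + j**2/3)
l(2, 12)*E(4) - 33 = 2*(-26/3 + (1/3)*4**2) - 33 = 2*(-26/3 + (1/3)*16) - 33 = 2*(-26/3 + 16/3) - 33 = 2*(-10/3) - 33 = -20/3 - 33 = -119/3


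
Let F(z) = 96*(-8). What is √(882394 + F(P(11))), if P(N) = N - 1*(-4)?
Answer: √881626 ≈ 938.95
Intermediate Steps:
P(N) = 4 + N (P(N) = N + 4 = 4 + N)
F(z) = -768
√(882394 + F(P(11))) = √(882394 - 768) = √881626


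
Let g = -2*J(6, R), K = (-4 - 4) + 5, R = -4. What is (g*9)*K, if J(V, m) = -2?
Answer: -108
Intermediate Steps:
K = -3 (K = -8 + 5 = -3)
g = 4 (g = -2*(-2) = 4)
(g*9)*K = (4*9)*(-3) = 36*(-3) = -108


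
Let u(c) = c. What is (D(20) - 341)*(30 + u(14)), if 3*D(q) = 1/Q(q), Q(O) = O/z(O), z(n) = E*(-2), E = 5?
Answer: -45034/3 ≈ -15011.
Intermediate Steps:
z(n) = -10 (z(n) = 5*(-2) = -10)
Q(O) = -O/10 (Q(O) = O/(-10) = O*(-⅒) = -O/10)
D(q) = -10/(3*q) (D(q) = 1/(3*((-q/10))) = (-10/q)/3 = -10/(3*q))
(D(20) - 341)*(30 + u(14)) = (-10/3/20 - 341)*(30 + 14) = (-10/3*1/20 - 341)*44 = (-⅙ - 341)*44 = -2047/6*44 = -45034/3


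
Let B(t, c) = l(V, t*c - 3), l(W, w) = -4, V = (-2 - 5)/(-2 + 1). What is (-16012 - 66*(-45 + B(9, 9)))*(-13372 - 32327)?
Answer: 583941822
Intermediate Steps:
V = 7 (V = -7/(-1) = -7*(-1) = 7)
B(t, c) = -4
(-16012 - 66*(-45 + B(9, 9)))*(-13372 - 32327) = (-16012 - 66*(-45 - 4))*(-13372 - 32327) = (-16012 - 66*(-49))*(-45699) = (-16012 + 3234)*(-45699) = -12778*(-45699) = 583941822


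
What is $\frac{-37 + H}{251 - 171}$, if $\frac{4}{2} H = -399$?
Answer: $- \frac{473}{160} \approx -2.9562$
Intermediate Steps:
$H = - \frac{399}{2}$ ($H = \frac{1}{2} \left(-399\right) = - \frac{399}{2} \approx -199.5$)
$\frac{-37 + H}{251 - 171} = \frac{-37 - \frac{399}{2}}{251 - 171} = - \frac{473}{2 \cdot 80} = \left(- \frac{473}{2}\right) \frac{1}{80} = - \frac{473}{160}$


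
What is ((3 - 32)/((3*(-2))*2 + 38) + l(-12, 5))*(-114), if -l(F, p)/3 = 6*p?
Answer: 135033/13 ≈ 10387.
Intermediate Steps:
l(F, p) = -18*p
((3 - 32)/((3*(-2))*2 + 38) + l(-12, 5))*(-114) = ((3 - 32)/((3*(-2))*2 + 38) - 18*5)*(-114) = (-29/(-6*2 + 38) - 90)*(-114) = (-29/(-12 + 38) - 90)*(-114) = (-29/26 - 90)*(-114) = -2369/26*(-114) = 135033/13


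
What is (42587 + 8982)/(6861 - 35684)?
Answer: -51569/28823 ≈ -1.7892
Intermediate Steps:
(42587 + 8982)/(6861 - 35684) = 51569/(-28823) = 51569*(-1/28823) = -51569/28823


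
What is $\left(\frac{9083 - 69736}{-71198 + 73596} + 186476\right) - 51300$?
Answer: $\frac{324091395}{2398} \approx 1.3515 \cdot 10^{5}$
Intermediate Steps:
$\left(\frac{9083 - 69736}{-71198 + 73596} + 186476\right) - 51300 = \left(- \frac{60653}{2398} + 186476\right) - 51300 = \frac{447108795}{2398} - 51300 = \frac{324091395}{2398}$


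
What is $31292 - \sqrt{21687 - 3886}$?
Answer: $31292 - \sqrt{17801} \approx 31159.0$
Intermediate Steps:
$31292 - \sqrt{21687 - 3886} = 31292 - \sqrt{17801}$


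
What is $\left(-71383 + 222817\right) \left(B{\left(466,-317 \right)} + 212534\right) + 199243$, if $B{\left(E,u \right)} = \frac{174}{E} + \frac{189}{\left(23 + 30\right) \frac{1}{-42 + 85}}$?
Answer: $\frac{397740918786319}{12349} \approx 3.2208 \cdot 10^{10}$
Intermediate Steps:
$B{\left(E,u \right)} = \frac{8127}{53} + \frac{174}{E}$ ($B{\left(E,u \right)} = \frac{174}{E} + \frac{189}{53 \cdot \frac{1}{43}} = \frac{174}{E} + \frac{189}{\frac{53}{43}} = \frac{174}{E} + 189 \cdot \frac{43}{53} = \frac{174}{E} + \frac{8127}{53} = \frac{8127}{53} + \frac{174}{E}$)
$\left(-71383 + 222817\right) \left(B{\left(466,-317 \right)} + 212534\right) + 199243 = \left(-71383 + 222817\right) \left(\left(\frac{8127}{53} + \frac{174}{466}\right) + 212534\right) + 199243 = 151434 \left(\left(\frac{8127}{53} + 174 \cdot \frac{1}{466}\right) + 212534\right) + 199243 = 151434 \left(\left(\frac{8127}{53} + \frac{87}{233}\right) + 212534\right) + 199243 = 151434 \left(\frac{1898202}{12349} + 212534\right) + 199243 = 151434 \cdot \frac{2626480568}{12349} + 199243 = \frac{397738458334512}{12349} + 199243 = \frac{397740918786319}{12349}$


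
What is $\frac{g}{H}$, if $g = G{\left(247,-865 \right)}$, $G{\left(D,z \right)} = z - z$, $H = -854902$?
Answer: $0$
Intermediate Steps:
$G{\left(D,z \right)} = 0$
$g = 0$
$\frac{g}{H} = \frac{0}{-854902} = 0 \left(- \frac{1}{854902}\right) = 0$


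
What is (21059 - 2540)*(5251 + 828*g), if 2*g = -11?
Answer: 12907743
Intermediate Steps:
g = -11/2 (g = (1/2)*(-11) = -11/2 ≈ -5.5000)
(21059 - 2540)*(5251 + 828*g) = (21059 - 2540)*(5251 + 828*(-11/2)) = 18519*(5251 - 4554) = 18519*697 = 12907743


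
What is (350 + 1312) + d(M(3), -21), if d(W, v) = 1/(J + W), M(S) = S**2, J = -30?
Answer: 34901/21 ≈ 1662.0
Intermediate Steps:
d(W, v) = 1/(-30 + W)
(350 + 1312) + d(M(3), -21) = (350 + 1312) + 1/(-30 + 3**2) = 1662 + 1/(-30 + 9) = 1662 + 1/(-21) = 1662 - 1/21 = 34901/21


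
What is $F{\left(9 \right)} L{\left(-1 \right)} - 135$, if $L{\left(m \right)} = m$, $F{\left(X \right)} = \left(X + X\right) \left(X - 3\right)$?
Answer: $-243$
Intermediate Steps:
$F{\left(X \right)} = 2 X \left(-3 + X\right)$
$F{\left(9 \right)} L{\left(-1 \right)} - 135 = 2 \cdot 9 \left(-3 + 9\right) \left(-1\right) - 135 = 2 \cdot 9 \cdot 6 \left(-1\right) - 135 = 108 \left(-1\right) - 135 = -108 - 135 = -243$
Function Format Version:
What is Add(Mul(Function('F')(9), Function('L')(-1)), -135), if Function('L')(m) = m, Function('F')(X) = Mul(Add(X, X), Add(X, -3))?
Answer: -243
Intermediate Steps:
Function('F')(X) = Mul(2, X, Add(-3, X)) (Function('F')(X) = Mul(Mul(2, X), Add(-3, X)) = Mul(2, X, Add(-3, X)))
Add(Mul(Function('F')(9), Function('L')(-1)), -135) = Add(Mul(Mul(2, 9, Add(-3, 9)), -1), -135) = Add(Mul(Mul(2, 9, 6), -1), -135) = Add(Mul(108, -1), -135) = Add(-108, -135) = -243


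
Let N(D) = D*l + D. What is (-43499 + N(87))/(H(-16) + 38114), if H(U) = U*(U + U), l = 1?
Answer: -43325/38626 ≈ -1.1217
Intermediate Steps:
N(D) = 2*D (N(D) = D*1 + D = D + D = 2*D)
H(U) = 2*U² (H(U) = U*(2*U) = 2*U²)
(-43499 + N(87))/(H(-16) + 38114) = (-43499 + 2*87)/(2*(-16)² + 38114) = (-43499 + 174)/(2*256 + 38114) = -43325/(512 + 38114) = -43325/38626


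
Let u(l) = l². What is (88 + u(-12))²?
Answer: 53824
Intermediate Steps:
(88 + u(-12))² = (88 + (-12)²)² = (88 + 144)² = 232² = 53824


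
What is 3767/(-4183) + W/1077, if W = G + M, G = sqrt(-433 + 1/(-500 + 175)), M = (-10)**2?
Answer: -3638759/4505091 + I*sqrt(1829438)/70005 ≈ -0.8077 + 0.019321*I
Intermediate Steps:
M = 100
G = I*sqrt(1829438)/65 (G = sqrt(-433 + 1/(-325)) = sqrt(-433 - 1/325) = sqrt(-140726/325) = I*sqrt(1829438)/65 ≈ 20.809*I)
W = 100 + I*sqrt(1829438)/65 (W = I*sqrt(1829438)/65 + 100 = 100 + I*sqrt(1829438)/65 ≈ 100.0 + 20.809*I)
3767/(-4183) + W/1077 = 3767/(-4183) + (100 + I*sqrt(1829438)/65)/1077 = 3767*(-1/4183) + (100 + I*sqrt(1829438)/65)*(1/1077) = -3767/4183 + (100/1077 + I*sqrt(1829438)/70005) = -3638759/4505091 + I*sqrt(1829438)/70005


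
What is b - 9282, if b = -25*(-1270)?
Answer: 22468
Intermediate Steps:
b = 31750
b - 9282 = 31750 - 9282 = 22468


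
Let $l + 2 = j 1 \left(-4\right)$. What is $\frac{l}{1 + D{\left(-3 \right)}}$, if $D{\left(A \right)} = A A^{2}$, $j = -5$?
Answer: $- \frac{9}{13} \approx -0.69231$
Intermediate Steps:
$D{\left(A \right)} = A^{3}$
$l = 18$ ($l = -2 + \left(-5\right) 1 \left(-4\right) = -2 - -20 = -2 + 20 = 18$)
$\frac{l}{1 + D{\left(-3 \right)}} = \frac{1}{1 + \left(-3\right)^{3}} \cdot 18 = \frac{1}{1 - 27} \cdot 18 = \frac{1}{-26} \cdot 18 = \left(- \frac{1}{26}\right) 18 = - \frac{9}{13}$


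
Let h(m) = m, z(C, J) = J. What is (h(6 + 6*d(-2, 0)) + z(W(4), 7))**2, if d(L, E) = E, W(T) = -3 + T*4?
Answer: 169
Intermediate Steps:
W(T) = -3 + 4*T
(h(6 + 6*d(-2, 0)) + z(W(4), 7))**2 = ((6 + 6*0) + 7)**2 = ((6 + 0) + 7)**2 = (6 + 7)**2 = 13**2 = 169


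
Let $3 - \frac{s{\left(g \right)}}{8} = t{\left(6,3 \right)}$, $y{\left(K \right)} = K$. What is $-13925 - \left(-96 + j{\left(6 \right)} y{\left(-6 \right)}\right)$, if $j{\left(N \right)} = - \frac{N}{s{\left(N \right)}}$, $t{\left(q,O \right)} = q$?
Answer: $- \frac{27655}{2} \approx -13828.0$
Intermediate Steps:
$s{\left(g \right)} = -24$ ($s{\left(g \right)} = 24 - 48 = -24$)
$j{\left(N \right)} = \frac{N}{24}$ ($j{\left(N \right)} = - \frac{N}{-24} = - \frac{N \left(-1\right)}{24} = - \frac{\left(-1\right) N}{24} = \frac{N}{24}$)
$-13925 - \left(-96 + j{\left(6 \right)} y{\left(-6 \right)}\right) = -13925 - \left(-96 + \frac{1}{24} \cdot 6 \left(-6\right)\right) = -13925 - \left(-96 + \frac{1}{4} \left(-6\right)\right) = -13925 - \left(-96 - \frac{3}{2}\right) = -13925 - - \frac{195}{2} = -13925 + \frac{195}{2} = - \frac{27655}{2}$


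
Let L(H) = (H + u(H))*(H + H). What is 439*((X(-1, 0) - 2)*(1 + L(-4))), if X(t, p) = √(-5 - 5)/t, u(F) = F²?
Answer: 83410 + 41705*I*√10 ≈ 83410.0 + 1.3188e+5*I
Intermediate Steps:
X(t, p) = I*√10/t (X(t, p) = √(-10)/t = (I*√10)/t = I*√10/t)
L(H) = 2*H*(H + H²) (L(H) = (H + H²)*(H + H) = (H + H²)*(2*H) = 2*H*(H + H²))
439*((X(-1, 0) - 2)*(1 + L(-4))) = 439*((I*√10/(-1) - 2)*(1 + 2*(-4)²*(1 - 4))) = 439*((I*√10*(-1) - 2)*(1 + 2*16*(-3))) = 439*((-I*√10 - 2)*(1 - 96)) = 439*((-2 - I*√10)*(-95)) = 439*(190 + 95*I*√10) = 83410 + 41705*I*√10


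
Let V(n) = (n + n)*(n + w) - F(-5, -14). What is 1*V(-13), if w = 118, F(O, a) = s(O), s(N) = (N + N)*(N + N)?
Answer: -2830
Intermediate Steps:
s(N) = 4*N² (s(N) = (2*N)*(2*N) = 4*N²)
F(O, a) = 4*O²
V(n) = -100 + 2*n*(118 + n) (V(n) = (n + n)*(n + 118) - 4*(-5)² = (2*n)*(118 + n) - 4*25 = 2*n*(118 + n) - 1*100 = 2*n*(118 + n) - 100 = -100 + 2*n*(118 + n))
1*V(-13) = 1*(-100 + 2*(-13)² + 236*(-13)) = 1*(-100 + 2*169 - 3068) = 1*(-100 + 338 - 3068) = 1*(-2830) = -2830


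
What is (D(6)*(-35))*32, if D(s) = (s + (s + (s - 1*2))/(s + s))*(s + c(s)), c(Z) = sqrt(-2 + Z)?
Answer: -183680/3 ≈ -61227.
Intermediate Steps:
D(s) = (s + sqrt(-2 + s))*(s + (-2 + 2*s)/(2*s)) (D(s) = (s + (s + (s - 1*2))/(s + s))*(s + sqrt(-2 + s)) = (s + (s + (s - 2))/((2*s)))*(s + sqrt(-2 + s)) = (s + (s + (-2 + s))*(1/(2*s)))*(s + sqrt(-2 + s)) = (s + (-2 + 2*s)*(1/(2*s)))*(s + sqrt(-2 + s)) = (s + (-2 + 2*s)/(2*s))*(s + sqrt(-2 + s)) = (s + sqrt(-2 + s))*(s + (-2 + 2*s)/(2*s)))
(D(6)*(-35))*32 = ((-1 + 6 + 6**2 + sqrt(-2 + 6) + 6*sqrt(-2 + 6) - 1*sqrt(-2 + 6)/6)*(-35))*32 = ((-1 + 6 + 36 + sqrt(4) + 6*sqrt(4) - 1*1/6*sqrt(4))*(-35))*32 = ((-1 + 6 + 36 + 2 + 6*2 - 1*1/6*2)*(-35))*32 = ((-1 + 6 + 36 + 2 + 12 - 1/3)*(-35))*32 = ((164/3)*(-35))*32 = -5740/3*32 = -183680/3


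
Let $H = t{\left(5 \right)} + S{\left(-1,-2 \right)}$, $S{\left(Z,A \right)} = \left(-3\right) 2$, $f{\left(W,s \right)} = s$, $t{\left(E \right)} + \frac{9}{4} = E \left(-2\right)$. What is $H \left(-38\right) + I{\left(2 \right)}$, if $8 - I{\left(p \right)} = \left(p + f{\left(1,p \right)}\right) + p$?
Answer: $\frac{1391}{2} \approx 695.5$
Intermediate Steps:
$t{\left(E \right)} = - \frac{9}{4} - 2 E$ ($t{\left(E \right)} = - \frac{9}{4} + E \left(-2\right) = - \frac{9}{4} - 2 E$)
$I{\left(p \right)} = 8 - 3 p$ ($I{\left(p \right)} = 8 - \left(\left(p + p\right) + p\right) = 8 - \left(2 p + p\right) = 8 - 3 p$)
$S{\left(Z,A \right)} = -6$
$H = - \frac{73}{4}$ ($H = \left(- \frac{9}{4} - 10\right) - 6 = - \frac{49}{4} - 6 = - \frac{73}{4} \approx -18.25$)
$H \left(-38\right) + I{\left(2 \right)} = \left(- \frac{73}{4}\right) \left(-38\right) + \left(8 - 6\right) = \frac{1387}{2} + \left(8 - 6\right) = \frac{1387}{2} + 2 = \frac{1391}{2}$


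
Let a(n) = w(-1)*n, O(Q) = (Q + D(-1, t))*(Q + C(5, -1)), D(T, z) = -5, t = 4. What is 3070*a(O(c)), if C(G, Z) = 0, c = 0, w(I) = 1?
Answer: 0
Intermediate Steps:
O(Q) = Q*(-5 + Q) (O(Q) = (Q - 5)*(Q + 0) = (-5 + Q)*Q = Q*(-5 + Q))
a(n) = n (a(n) = 1*n = n)
3070*a(O(c)) = 3070*(0*(-5 + 0)) = 3070*(0*(-5)) = 3070*0 = 0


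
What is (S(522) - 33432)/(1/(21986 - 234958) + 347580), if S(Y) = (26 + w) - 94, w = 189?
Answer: -7094310292/74024807759 ≈ -0.095837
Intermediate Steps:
S(Y) = 121 (S(Y) = (26 + 189) - 94 = 215 - 94 = 121)
(S(522) - 33432)/(1/(21986 - 234958) + 347580) = (121 - 33432)/(1/(21986 - 234958) + 347580) = -33311/(1/(-212972) + 347580) = -33311/(-1/212972 + 347580) = -33311/74024807759/212972 = -33311*212972/74024807759 = -7094310292/74024807759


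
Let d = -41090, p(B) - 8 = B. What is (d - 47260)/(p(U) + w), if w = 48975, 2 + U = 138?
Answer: -29450/16373 ≈ -1.7987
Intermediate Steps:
U = 136 (U = -2 + 138 = 136)
p(B) = 8 + B
(d - 47260)/(p(U) + w) = (-41090 - 47260)/((8 + 136) + 48975) = -88350/(144 + 48975) = -88350/49119 = -88350*1/49119 = -29450/16373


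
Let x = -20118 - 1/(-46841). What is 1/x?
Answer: -46841/942347237 ≈ -4.9707e-5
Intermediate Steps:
x = -942347237/46841 (x = -20118 - 1*(-1/46841) = -20118 + 1/46841 = -942347237/46841 ≈ -20118.)
1/x = 1/(-942347237/46841) = -46841/942347237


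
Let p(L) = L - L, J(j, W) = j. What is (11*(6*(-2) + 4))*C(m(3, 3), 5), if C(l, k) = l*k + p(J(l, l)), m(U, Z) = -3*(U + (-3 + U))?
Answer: 3960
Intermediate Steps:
p(L) = 0
m(U, Z) = 9 - 6*U (m(U, Z) = -3*(-3 + 2*U) = 9 - 6*U)
C(l, k) = k*l (C(l, k) = l*k + 0 = k*l + 0 = k*l)
(11*(6*(-2) + 4))*C(m(3, 3), 5) = (11*(6*(-2) + 4))*(5*(9 - 6*3)) = (11*(-12 + 4))*(5*(9 - 18)) = (11*(-8))*(5*(-9)) = -88*(-45) = 3960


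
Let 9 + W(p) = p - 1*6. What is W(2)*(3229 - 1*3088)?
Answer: -1833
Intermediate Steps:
W(p) = -15 + p (W(p) = -9 + (p - 1*6) = -9 + (p - 6) = -9 + (-6 + p) = -15 + p)
W(2)*(3229 - 1*3088) = (-15 + 2)*(3229 - 1*3088) = -13*(3229 - 3088) = -13*141 = -1833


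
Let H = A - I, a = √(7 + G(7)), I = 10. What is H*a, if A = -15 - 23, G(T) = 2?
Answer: -144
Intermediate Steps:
A = -38
a = 3 (a = √(7 + 2) = √9 = 3)
H = -48 (H = -38 - 1*10 = -38 - 10 = -48)
H*a = -48*3 = -144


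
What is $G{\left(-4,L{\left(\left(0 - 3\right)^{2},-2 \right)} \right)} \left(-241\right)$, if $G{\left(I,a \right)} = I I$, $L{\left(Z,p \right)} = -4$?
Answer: $-3856$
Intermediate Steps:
$G{\left(I,a \right)} = I^{2}$
$G{\left(-4,L{\left(\left(0 - 3\right)^{2},-2 \right)} \right)} \left(-241\right) = \left(-4\right)^{2} \left(-241\right) = 16 \left(-241\right) = -3856$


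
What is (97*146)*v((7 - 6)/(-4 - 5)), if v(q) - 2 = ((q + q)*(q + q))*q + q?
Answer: 19444426/729 ≈ 26673.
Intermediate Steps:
v(q) = 2 + q + 4*q**3 (v(q) = 2 + (((q + q)*(q + q))*q + q) = 2 + (((2*q)*(2*q))*q + q) = 2 + ((4*q**2)*q + q) = 2 + (4*q**3 + q) = 2 + (q + 4*q**3) = 2 + q + 4*q**3)
(97*146)*v((7 - 6)/(-4 - 5)) = (97*146)*(2 + (7 - 6)/(-4 - 5) + 4*((7 - 6)/(-4 - 5))**3) = 14162*(2 + 1/(-9) + 4*(1/(-9))**3) = 14162*(2 + 1*(-1/9) + 4*(1*(-1/9))**3) = 14162*(2 - 1/9 + 4*(-1/9)**3) = 14162*(2 - 1/9 + 4*(-1/729)) = 14162*(2 - 1/9 - 4/729) = 14162*(1373/729) = 19444426/729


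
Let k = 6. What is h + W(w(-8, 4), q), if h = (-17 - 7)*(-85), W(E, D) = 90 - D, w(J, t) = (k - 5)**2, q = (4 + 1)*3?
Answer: 2115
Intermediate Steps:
q = 15 (q = 5*3 = 15)
w(J, t) = 1 (w(J, t) = (6 - 5)**2 = 1**2 = 1)
h = 2040 (h = -24*(-85) = 2040)
h + W(w(-8, 4), q) = 2040 + (90 - 1*15) = 2040 + (90 - 15) = 2040 + 75 = 2115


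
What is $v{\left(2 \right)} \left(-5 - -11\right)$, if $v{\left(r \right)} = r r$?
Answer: $24$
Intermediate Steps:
$v{\left(r \right)} = r^{2}$
$v{\left(2 \right)} \left(-5 - -11\right) = 2^{2} \left(-5 - -11\right) = 4 \left(-5 + \left(-10 + 21\right)\right) = 4 \left(-5 + 11\right) = 4 \cdot 6 = 24$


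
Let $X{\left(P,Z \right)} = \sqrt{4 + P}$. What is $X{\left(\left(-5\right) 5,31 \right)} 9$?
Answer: $9 i \sqrt{21} \approx 41.243 i$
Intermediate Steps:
$X{\left(\left(-5\right) 5,31 \right)} 9 = \sqrt{4 - 25} \cdot 9 = \sqrt{-21} \cdot 9 = i \sqrt{21} \cdot 9 = 9 i \sqrt{21}$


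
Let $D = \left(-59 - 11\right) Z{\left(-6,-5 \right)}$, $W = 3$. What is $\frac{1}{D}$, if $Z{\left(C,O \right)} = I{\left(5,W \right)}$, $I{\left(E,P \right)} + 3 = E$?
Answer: $- \frac{1}{140} \approx -0.0071429$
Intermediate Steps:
$I{\left(E,P \right)} = -3 + E$
$Z{\left(C,O \right)} = 2$ ($Z{\left(C,O \right)} = -3 + 5 = 2$)
$D = -140$ ($D = \left(-59 - 11\right) 2 = \left(-70\right) 2 = -140$)
$\frac{1}{D} = \frac{1}{-140} = - \frac{1}{140}$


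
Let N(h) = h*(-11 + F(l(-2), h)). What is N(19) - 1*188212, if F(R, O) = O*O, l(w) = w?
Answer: -181562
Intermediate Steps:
F(R, O) = O²
N(h) = h*(-11 + h²)
N(19) - 1*188212 = 19*(-11 + 19²) - 1*188212 = 19*(-11 + 361) - 188212 = 19*350 - 188212 = 6650 - 188212 = -181562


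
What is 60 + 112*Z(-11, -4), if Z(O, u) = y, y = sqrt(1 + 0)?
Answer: 172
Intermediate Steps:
y = 1 (y = sqrt(1) = 1)
Z(O, u) = 1
60 + 112*Z(-11, -4) = 60 + 112*1 = 60 + 112 = 172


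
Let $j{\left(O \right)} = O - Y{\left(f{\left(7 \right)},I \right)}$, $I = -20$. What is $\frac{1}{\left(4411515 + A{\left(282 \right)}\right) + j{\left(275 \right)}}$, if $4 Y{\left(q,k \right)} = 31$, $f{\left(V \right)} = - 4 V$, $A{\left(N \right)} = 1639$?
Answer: $\frac{4}{17653685} \approx 2.2658 \cdot 10^{-7}$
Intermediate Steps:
$Y{\left(q,k \right)} = \frac{31}{4}$ ($Y{\left(q,k \right)} = \frac{1}{4} \cdot 31 = \frac{31}{4}$)
$j{\left(O \right)} = - \frac{31}{4} + O$ ($j{\left(O \right)} = O - \frac{31}{4} = - \frac{31}{4} + O$)
$\frac{1}{\left(4411515 + A{\left(282 \right)}\right) + j{\left(275 \right)}} = \frac{1}{\left(4411515 + 1639\right) + \left(- \frac{31}{4} + 275\right)} = \frac{1}{4413154 + \frac{1069}{4}} = \frac{1}{\frac{17653685}{4}} = \frac{4}{17653685}$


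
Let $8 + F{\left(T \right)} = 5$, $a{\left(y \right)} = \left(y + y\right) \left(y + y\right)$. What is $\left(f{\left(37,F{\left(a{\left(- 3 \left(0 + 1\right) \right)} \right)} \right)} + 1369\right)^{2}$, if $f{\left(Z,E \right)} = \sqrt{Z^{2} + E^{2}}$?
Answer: $\left(1369 + \sqrt{1378}\right)^{2} \approx 1.9772 \cdot 10^{6}$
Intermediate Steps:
$a{\left(y \right)} = 4 y^{2}$ ($a{\left(y \right)} = 2 y 2 y = 4 y^{2}$)
$F{\left(T \right)} = -3$ ($F{\left(T \right)} = -8 + 5 = -3$)
$f{\left(Z,E \right)} = \sqrt{E^{2} + Z^{2}}$
$\left(f{\left(37,F{\left(a{\left(- 3 \left(0 + 1\right) \right)} \right)} \right)} + 1369\right)^{2} = \left(\sqrt{\left(-3\right)^{2} + 37^{2}} + 1369\right)^{2} = \left(\sqrt{9 + 1369} + 1369\right)^{2} = \left(\sqrt{1378} + 1369\right)^{2} = \left(1369 + \sqrt{1378}\right)^{2}$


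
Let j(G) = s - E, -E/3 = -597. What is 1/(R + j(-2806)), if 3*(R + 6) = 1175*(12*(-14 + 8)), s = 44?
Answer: -1/29953 ≈ -3.3386e-5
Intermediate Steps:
E = 1791 (E = -3*(-597) = 1791)
j(G) = -1747 (j(G) = 44 - 1*1791 = 44 - 1791 = -1747)
R = -28206 (R = -6 + (1175*(12*(-14 + 8)))/3 = -6 + (1175*(12*(-6)))/3 = -6 + (1175*(-72))/3 = -6 + (⅓)*(-84600) = -6 - 28200 = -28206)
1/(R + j(-2806)) = 1/(-28206 - 1747) = 1/(-29953) = -1/29953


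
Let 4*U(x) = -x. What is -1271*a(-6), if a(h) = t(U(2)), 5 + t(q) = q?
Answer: 13981/2 ≈ 6990.5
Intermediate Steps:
U(x) = -x/4 (U(x) = (-x)/4 = -x/4)
t(q) = -5 + q
a(h) = -11/2 (a(h) = -5 - 1/4*2 = -5 - 1/2 = -11/2)
-1271*a(-6) = -1271*(-11/2) = 13981/2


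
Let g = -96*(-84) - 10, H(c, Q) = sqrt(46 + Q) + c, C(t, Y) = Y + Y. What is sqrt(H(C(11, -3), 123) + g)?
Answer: sqrt(8061) ≈ 89.783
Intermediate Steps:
C(t, Y) = 2*Y
H(c, Q) = c + sqrt(46 + Q)
g = 8054 (g = 8064 - 10 = 8054)
sqrt(H(C(11, -3), 123) + g) = sqrt((2*(-3) + sqrt(46 + 123)) + 8054) = sqrt((-6 + sqrt(169)) + 8054) = sqrt((-6 + 13) + 8054) = sqrt(7 + 8054) = sqrt(8061)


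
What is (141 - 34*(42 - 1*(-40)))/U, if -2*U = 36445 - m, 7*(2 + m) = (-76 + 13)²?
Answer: 2647/17940 ≈ 0.14755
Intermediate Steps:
m = 565 (m = -2 + (-76 + 13)²/7 = -2 + (⅐)*(-63)² = -2 + (⅐)*3969 = -2 + 567 = 565)
U = -17940 (U = -(36445 - 1*565)/2 = -(36445 - 565)/2 = -½*35880 = -17940)
(141 - 34*(42 - 1*(-40)))/U = (141 - 34*(42 - 1*(-40)))/(-17940) = (141 - 34*(42 + 40))*(-1/17940) = (141 - 34*82)*(-1/17940) = (141 - 2788)*(-1/17940) = -2647*(-1/17940) = 2647/17940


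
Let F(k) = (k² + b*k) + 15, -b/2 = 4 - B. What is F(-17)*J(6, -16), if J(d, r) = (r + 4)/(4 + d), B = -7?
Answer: -4068/5 ≈ -813.60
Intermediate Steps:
b = -22 (b = -2*(4 - 1*(-7)) = -2*(4 + 7) = -2*11 = -22)
F(k) = 15 + k² - 22*k (F(k) = (k² - 22*k) + 15 = 15 + k² - 22*k)
J(d, r) = (4 + r)/(4 + d)
F(-17)*J(6, -16) = (15 + (-17)² - 22*(-17))*((4 - 16)/(4 + 6)) = (15 + 289 + 374)*(-12/10) = 678*((⅒)*(-12)) = 678*(-6/5) = -4068/5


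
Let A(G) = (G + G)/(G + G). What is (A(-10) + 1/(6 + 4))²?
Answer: 121/100 ≈ 1.2100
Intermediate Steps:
A(G) = 1 (A(G) = (2*G)/((2*G)) = (2*G)*(1/(2*G)) = 1)
(A(-10) + 1/(6 + 4))² = (1 + 1/(6 + 4))² = (1 + 1/10)² = (1 + ⅒)² = (11/10)² = 121/100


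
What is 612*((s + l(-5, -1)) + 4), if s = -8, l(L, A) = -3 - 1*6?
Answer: -7956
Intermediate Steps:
l(L, A) = -9 (l(L, A) = -3 - 6 = -9)
612*((s + l(-5, -1)) + 4) = 612*((-8 - 9) + 4) = 612*(-17 + 4) = 612*(-13) = -7956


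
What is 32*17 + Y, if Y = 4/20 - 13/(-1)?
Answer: 2786/5 ≈ 557.20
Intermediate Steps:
Y = 66/5 (Y = 4*(1/20) - 13*(-1) = ⅕ + 13 = 66/5 ≈ 13.200)
32*17 + Y = 32*17 + 66/5 = 544 + 66/5 = 2786/5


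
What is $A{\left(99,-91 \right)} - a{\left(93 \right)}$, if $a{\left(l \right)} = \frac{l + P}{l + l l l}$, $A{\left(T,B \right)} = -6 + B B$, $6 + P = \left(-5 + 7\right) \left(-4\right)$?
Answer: $\frac{6656823671}{804450} \approx 8275.0$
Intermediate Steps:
$P = -14$ ($P = -6 + \left(-5 + 7\right) \left(-4\right) = -6 + 2 \left(-4\right) = -6 - 8 = -14$)
$A{\left(T,B \right)} = -6 + B^{2}$
$a{\left(l \right)} = \frac{-14 + l}{l + l^{3}}$ ($a{\left(l \right)} = \frac{l - 14}{l + l l l} = \frac{-14 + l}{l + l^{2} l} = \frac{-14 + l}{l + l^{3}}$)
$A{\left(99,-91 \right)} - a{\left(93 \right)} = \left(-6 + \left(-91\right)^{2}\right) - \frac{-14 + 93}{93 + 93^{3}} = \left(-6 + 8281\right) - \frac{1}{93 + 804357} \cdot 79 = 8275 - \frac{1}{804450} \cdot 79 = 8275 - \frac{79}{804450} = \frac{6656823671}{804450}$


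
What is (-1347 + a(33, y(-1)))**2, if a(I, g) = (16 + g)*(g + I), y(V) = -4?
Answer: 998001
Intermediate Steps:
a(I, g) = (16 + g)*(I + g)
(-1347 + a(33, y(-1)))**2 = (-1347 + ((-4)**2 + 16*33 + 16*(-4) + 33*(-4)))**2 = (-1347 + (16 + 528 - 64 - 132))**2 = (-1347 + 348)**2 = (-999)**2 = 998001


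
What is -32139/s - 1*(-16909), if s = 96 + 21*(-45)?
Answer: 4795960/283 ≈ 16947.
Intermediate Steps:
s = -849 (s = 96 - 945 = -849)
-32139/s - 1*(-16909) = -32139/(-849) - 1*(-16909) = -32139*(-1/849) + 16909 = 10713/283 + 16909 = 4795960/283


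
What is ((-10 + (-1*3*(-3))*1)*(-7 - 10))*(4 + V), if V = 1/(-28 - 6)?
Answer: 135/2 ≈ 67.500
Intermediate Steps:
V = -1/34 (V = 1/(-34) = -1/34 ≈ -0.029412)
((-10 + (-1*3*(-3))*1)*(-7 - 10))*(4 + V) = ((-10 + (-1*3*(-3))*1)*(-7 - 10))*(4 - 1/34) = ((-10 - 3*(-3)*1)*(-17))*(135/34) = ((-10 + 9*1)*(-17))*(135/34) = ((-10 + 9)*(-17))*(135/34) = -1*(-17)*(135/34) = 17*(135/34) = 135/2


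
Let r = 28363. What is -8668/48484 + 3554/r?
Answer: -18384587/343787923 ≈ -0.053477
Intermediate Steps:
-8668/48484 + 3554/r = -8668/48484 + 3554/28363 = -8668*1/48484 + 3554*(1/28363) = -2167/12121 + 3554/28363 = -18384587/343787923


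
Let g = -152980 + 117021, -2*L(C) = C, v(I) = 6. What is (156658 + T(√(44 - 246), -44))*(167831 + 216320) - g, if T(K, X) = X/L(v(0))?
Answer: 180557992595/3 ≈ 6.0186e+10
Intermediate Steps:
L(C) = -C/2
T(K, X) = -X/3 (T(K, X) = X/((-½*6)) = X/(-3) = X*(-⅓) = -X/3)
g = -35959
(156658 + T(√(44 - 246), -44))*(167831 + 216320) - g = (156658 - ⅓*(-44))*(167831 + 216320) - 1*(-35959) = (156658 + 44/3)*384151 + 35959 = (470018/3)*384151 + 35959 = 180557884718/3 + 35959 = 180557992595/3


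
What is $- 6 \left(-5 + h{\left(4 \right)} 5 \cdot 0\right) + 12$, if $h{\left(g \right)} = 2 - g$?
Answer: $42$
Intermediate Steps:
$- 6 \left(-5 + h{\left(4 \right)} 5 \cdot 0\right) + 12 = - 6 \left(-5 + \left(2 - 4\right) 5 \cdot 0\right) + 12 = - 6 \left(-5 + \left(2 - 4\right) 0\right) + 12 = - 6 \left(-5 - 0\right) + 12 = - 6 \left(-5 + 0\right) + 12 = \left(-6\right) \left(-5\right) + 12 = 30 + 12 = 42$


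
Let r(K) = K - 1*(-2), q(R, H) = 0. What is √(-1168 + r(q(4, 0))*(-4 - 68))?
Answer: 4*I*√82 ≈ 36.222*I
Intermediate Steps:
r(K) = 2 + K (r(K) = K + 2 = 2 + K)
√(-1168 + r(q(4, 0))*(-4 - 68)) = √(-1168 + (2 + 0)*(-4 - 68)) = √(-1168 + 2*(-72)) = √(-1168 - 144) = √(-1312) = 4*I*√82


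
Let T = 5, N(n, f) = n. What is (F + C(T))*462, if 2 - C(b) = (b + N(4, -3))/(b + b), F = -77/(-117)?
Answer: 158389/195 ≈ 812.25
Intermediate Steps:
F = 77/117 (F = -77*(-1/117) = 77/117 ≈ 0.65812)
C(b) = 2 - (4 + b)/(2*b) (C(b) = 2 - (b + 4)/(b + b) = 2 - (4 + b)/(2*b))
(F + C(T))*462 = (77/117 + (3/2 - 2/5))*462 = (77/117 + 11/10)*462 = (2057/1170)*462 = 158389/195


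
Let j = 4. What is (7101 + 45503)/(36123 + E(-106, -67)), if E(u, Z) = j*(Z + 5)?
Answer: 52604/35875 ≈ 1.4663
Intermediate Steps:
E(u, Z) = 20 + 4*Z (E(u, Z) = 4*(Z + 5) = 4*(5 + Z) = 20 + 4*Z)
(7101 + 45503)/(36123 + E(-106, -67)) = (7101 + 45503)/(36123 + (20 + 4*(-67))) = 52604/(36123 + (20 - 268)) = 52604/(36123 - 248) = 52604/35875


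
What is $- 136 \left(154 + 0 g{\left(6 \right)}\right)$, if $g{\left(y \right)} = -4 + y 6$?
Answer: $-20944$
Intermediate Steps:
$g{\left(y \right)} = -4 + 6 y$
$- 136 \left(154 + 0 g{\left(6 \right)}\right) = - 136 \left(154 + 0 \left(-4 + 6 \cdot 6\right)\right) = - 136 \left(154 + 0 \left(-4 + 36\right)\right) = - 136 \left(154 + 0 \cdot 32\right) = - 136 \left(154 + 0\right) = \left(-136\right) 154 = -20944$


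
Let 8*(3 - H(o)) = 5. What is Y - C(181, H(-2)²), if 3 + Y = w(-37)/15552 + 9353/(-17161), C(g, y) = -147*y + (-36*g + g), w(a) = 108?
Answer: 70780974751/9884736 ≈ 7160.6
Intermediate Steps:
H(o) = 19/8 (H(o) = 3 - ⅛*5 = 3 - 5/8 = 19/8)
C(g, y) = -147*y - 35*g
Y = -8743223/2471184 (Y = -3 + (108/15552 + 9353/(-17161)) = -3 + (108*(1/15552) + 9353*(-1/17161)) = -3 + (1/144 - 9353/17161) = -3 - 1329671/2471184 = -8743223/2471184 ≈ -3.5381)
Y - C(181, H(-2)²) = -8743223/2471184 - (-147*(19/8)² - 35*181) = -8743223/2471184 - (-147*361/64 - 6335) = -8743223/2471184 - (-53067/64 - 6335) = -8743223/2471184 - 1*(-458507/64) = -8743223/2471184 + 458507/64 = 70780974751/9884736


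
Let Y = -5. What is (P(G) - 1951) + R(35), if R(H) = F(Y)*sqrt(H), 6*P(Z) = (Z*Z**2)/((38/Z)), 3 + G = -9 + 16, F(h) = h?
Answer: -111143/57 - 5*sqrt(35) ≈ -1979.5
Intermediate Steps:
G = 4 (G = -3 + (-9 + 16) = -3 + 7 = 4)
P(Z) = Z**4/228 (P(Z) = ((Z*Z**2)/((38/Z)))/6 = (Z**3*(Z/38))/6 = (Z**4/38)/6 = Z**4/228)
R(H) = -5*sqrt(H)
(P(G) - 1951) + R(35) = ((1/228)*4**4 - 1951) - 5*sqrt(35) = ((1/228)*256 - 1951) - 5*sqrt(35) = (64/57 - 1951) - 5*sqrt(35) = -111143/57 - 5*sqrt(35)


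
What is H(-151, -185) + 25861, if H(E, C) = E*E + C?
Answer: 48477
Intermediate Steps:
H(E, C) = C + E² (H(E, C) = E² + C = C + E²)
H(-151, -185) + 25861 = (-185 + (-151)²) + 25861 = (-185 + 22801) + 25861 = 22616 + 25861 = 48477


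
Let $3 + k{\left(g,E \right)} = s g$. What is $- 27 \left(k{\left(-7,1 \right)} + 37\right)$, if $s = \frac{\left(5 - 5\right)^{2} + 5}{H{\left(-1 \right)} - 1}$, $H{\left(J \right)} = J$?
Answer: $- \frac{2781}{2} \approx -1390.5$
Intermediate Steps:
$s = - \frac{5}{2}$ ($s = \frac{\left(5 - 5\right)^{2} + 5}{-1 - 1} = \frac{0^{2} + 5}{-2} = \left(0 + 5\right) \left(- \frac{1}{2}\right) = 5 \left(- \frac{1}{2}\right) = - \frac{5}{2} \approx -2.5$)
$k{\left(g,E \right)} = -3 - \frac{5 g}{2}$
$- 27 \left(k{\left(-7,1 \right)} + 37\right) = - 27 \left(\left(-3 - - \frac{35}{2}\right) + 37\right) = - 27 \left(\left(-3 + \frac{35}{2}\right) + 37\right) = - 27 \left(\frac{29}{2} + 37\right) = \left(-27\right) \frac{103}{2} = - \frac{2781}{2}$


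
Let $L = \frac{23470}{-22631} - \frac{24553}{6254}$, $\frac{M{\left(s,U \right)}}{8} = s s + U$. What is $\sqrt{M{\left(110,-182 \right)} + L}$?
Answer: $\frac{\sqrt{679895653169304138}}{2670458} \approx 308.77$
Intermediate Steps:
$M{\left(s,U \right)} = 8 U + 8 s^{2}$ ($M{\left(s,U \right)} = 8 \left(s s + U\right) = 8 \left(s^{2} + U\right) = 8 \left(U + s^{2}\right) = 8 U + 8 s^{2}$)
$L = - \frac{13253591}{2670458}$ ($L = 23470 \left(- \frac{1}{22631}\right) - \frac{24553}{6254} = - \frac{23470}{22631} - \frac{24553}{6254} = - \frac{13253591}{2670458} \approx -4.963$)
$\sqrt{M{\left(110,-182 \right)} + L} = \sqrt{\left(8 \left(-182\right) + 8 \cdot 110^{2}\right) - \frac{13253591}{2670458}} = \sqrt{\left(-1456 + 8 \cdot 12100\right) - \frac{13253591}{2670458}} = \sqrt{\left(-1456 + 96800\right) - \frac{13253591}{2670458}} = \sqrt{95344 - \frac{13253591}{2670458}} = \sqrt{\frac{254598893961}{2670458}} = \frac{\sqrt{679895653169304138}}{2670458}$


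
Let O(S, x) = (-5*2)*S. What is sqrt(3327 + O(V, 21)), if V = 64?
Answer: sqrt(2687) ≈ 51.836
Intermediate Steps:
O(S, x) = -10*S
sqrt(3327 + O(V, 21)) = sqrt(3327 - 10*64) = sqrt(3327 - 640) = sqrt(2687)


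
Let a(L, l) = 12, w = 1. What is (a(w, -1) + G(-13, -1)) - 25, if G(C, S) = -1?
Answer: -14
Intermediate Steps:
(a(w, -1) + G(-13, -1)) - 25 = (12 - 1) - 25 = 11 - 25 = -14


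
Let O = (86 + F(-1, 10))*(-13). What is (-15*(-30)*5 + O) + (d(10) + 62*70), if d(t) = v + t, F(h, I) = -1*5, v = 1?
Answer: 5548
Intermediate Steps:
F(h, I) = -5
d(t) = 1 + t
O = -1053 (O = (86 - 5)*(-13) = 81*(-13) = -1053)
(-15*(-30)*5 + O) + (d(10) + 62*70) = (-15*(-30)*5 - 1053) + ((1 + 10) + 62*70) = (450*5 - 1053) + (11 + 4340) = (2250 - 1053) + 4351 = 1197 + 4351 = 5548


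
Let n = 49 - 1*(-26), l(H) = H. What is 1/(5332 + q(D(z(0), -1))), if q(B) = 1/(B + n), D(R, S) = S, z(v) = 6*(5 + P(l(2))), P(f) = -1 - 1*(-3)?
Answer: 74/394569 ≈ 0.00018755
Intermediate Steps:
P(f) = 2 (P(f) = -1 + 3 = 2)
z(v) = 42 (z(v) = 6*(5 + 2) = 6*7 = 42)
n = 75 (n = 49 + 26 = 75)
q(B) = 1/(75 + B) (q(B) = 1/(B + 75) = 1/(75 + B))
1/(5332 + q(D(z(0), -1))) = 1/(5332 + 1/(75 - 1)) = 1/(5332 + 1/74) = 1/(394569/74) = 74/394569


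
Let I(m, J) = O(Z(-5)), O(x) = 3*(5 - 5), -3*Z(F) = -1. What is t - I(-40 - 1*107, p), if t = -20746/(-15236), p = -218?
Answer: 10373/7618 ≈ 1.3616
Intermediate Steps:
Z(F) = ⅓ (Z(F) = -⅓*(-1) = ⅓)
O(x) = 0 (O(x) = 3*0 = 0)
I(m, J) = 0
t = 10373/7618 (t = -20746*(-1/15236) = 10373/7618 ≈ 1.3616)
t - I(-40 - 1*107, p) = 10373/7618 - 1*0 = 10373/7618 + 0 = 10373/7618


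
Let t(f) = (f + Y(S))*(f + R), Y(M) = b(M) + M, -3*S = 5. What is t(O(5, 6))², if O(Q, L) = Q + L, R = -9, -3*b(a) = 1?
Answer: 324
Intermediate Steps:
S = -5/3 (S = -⅓*5 = -5/3 ≈ -1.6667)
b(a) = -⅓ (b(a) = -⅓*1 = -⅓)
Y(M) = -⅓ + M
O(Q, L) = L + Q
t(f) = (-9 + f)*(-2 + f) (t(f) = (f + (-⅓ - 5/3))*(f - 9) = (f - 2)*(-9 + f) = (-2 + f)*(-9 + f) = (-9 + f)*(-2 + f))
t(O(5, 6))² = (18 + (6 + 5)² - 11*(6 + 5))² = (18 + 11² - 11*11)² = (18 + 121 - 121)² = 18² = 324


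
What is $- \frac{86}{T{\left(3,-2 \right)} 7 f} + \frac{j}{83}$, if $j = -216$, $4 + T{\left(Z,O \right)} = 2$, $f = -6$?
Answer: $- \frac{12641}{3486} \approx -3.6262$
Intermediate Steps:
$T{\left(Z,O \right)} = -2$ ($T{\left(Z,O \right)} = -4 + 2 = -2$)
$- \frac{86}{T{\left(3,-2 \right)} 7 f} + \frac{j}{83} = - \frac{86}{\left(-2\right) 7 \left(-6\right)} - \frac{216}{83} = - \frac{86}{\left(-14\right) \left(-6\right)} - \frac{216}{83} = - \frac{86}{84} - \frac{216}{83} = \left(-86\right) \frac{1}{84} - \frac{216}{83} = - \frac{43}{42} - \frac{216}{83} = - \frac{12641}{3486}$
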